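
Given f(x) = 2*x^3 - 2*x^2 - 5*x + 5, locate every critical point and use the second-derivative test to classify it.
f'(x) = 6*x^2 - 4*x - 5

Solve f'(x) = 0:
  6*x^2 - 4*x - 5 = 0 has no rational roots; quadratic formula: x = (4 ± √136)/12.
  ⇒ x = 1/3 - sqrt(34)/6 ≈ -0.6385, 1/3 + sqrt(34)/6 ≈ 1.3052

f''(x) = 12*x - 4
Second-derivative test at each critical point:
  f''(-0.6385) = -11.6619 < 0 → local maximum
  f''(1.3052) = 11.6619 > 0 → local minimum

Critical points: x = 1/3 - sqrt(34)/6 ≈ -0.6385 (local maximum); x = 1/3 + sqrt(34)/6 ≈ 1.3052 (local minimum)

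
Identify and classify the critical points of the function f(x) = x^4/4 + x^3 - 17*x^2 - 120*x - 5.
f'(x) = x^3 + 3*x^2 - 34*x - 120

Solve f'(x) = 0:
  Factor: x^3 + 3*x^2 - 34*x - 120 = (x - 6)*(x + 4)*(x + 5) = 0.
  ⇒ x = -5, -4, 6

f''(x) = 3*x^2 + 6*x - 34
Second-derivative test at each critical point:
  f''(-5) = 11 > 0 → local minimum
  f''(-4) = -10 < 0 → local maximum
  f''(6) = 110 > 0 → local minimum

Critical points: x = -5 (local minimum); x = -4 (local maximum); x = 6 (local minimum)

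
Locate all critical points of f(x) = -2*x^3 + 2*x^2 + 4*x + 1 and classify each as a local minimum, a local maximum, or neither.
f'(x) = -6*x^2 + 4*x + 4

Solve f'(x) = 0:
  Factor: -6*x^2 + 4*x + 4 = -2*(3*x^2 - 2*x - 2); 3*x^2 - 2*x - 2 = 0 has no rational roots; quadratic formula: x = (2 ± √28)/6.
  ⇒ x = 1/3 - sqrt(7)/3 ≈ -0.5486, 1/3 + sqrt(7)/3 ≈ 1.2153

f''(x) = 4 - 12*x
Second-derivative test at each critical point:
  f''(-0.5486) = 10.5830 > 0 → local minimum
  f''(1.2153) = -10.5830 < 0 → local maximum

Critical points: x = 1/3 - sqrt(7)/3 ≈ -0.5486 (local minimum); x = 1/3 + sqrt(7)/3 ≈ 1.2153 (local maximum)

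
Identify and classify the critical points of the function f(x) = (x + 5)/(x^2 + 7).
f'(x) = (x^2 - 2*x*(x + 5) + 7)/(x^2 + 7)^2

Solve f'(x) = 0:
  f'(x) = -(x^2 + 10*x - 7)/(x^2 + 7)^2; the denominator is positive wherever f is defined, so f'(x) = 0 ⇔ -x^2 - 10*x + 7 = 0.
  x^2 + 10*x - 7 = 0 has no rational roots; quadratic formula: x = (-10 ± √128)/2.
  ⇒ x = -4*sqrt(2) - 5 ≈ -10.6569, -5 + 4*sqrt(2) ≈ 0.6569

f''(x) = 2*(4*x^2*(x + 5) - (3*x + 5)*(x^2 + 7))/(x^2 + 7)^3
Second-derivative test at each critical point:
  f''(-10.6569) = 0.0008 > 0 → local minimum
  f''(0.6569) = -0.2049 < 0 → local maximum

Critical points: x = -4*sqrt(2) - 5 ≈ -10.6569 (local minimum); x = -5 + 4*sqrt(2) ≈ 0.6569 (local maximum)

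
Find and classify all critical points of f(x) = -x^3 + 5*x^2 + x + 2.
f'(x) = -3*x^2 + 10*x + 1

Solve f'(x) = 0:
  3*x^2 - 10*x - 1 = 0 has no rational roots; quadratic formula: x = (10 ± √112)/6.
  ⇒ x = 5/3 - 2*sqrt(7)/3 ≈ -0.0972, 5/3 + 2*sqrt(7)/3 ≈ 3.4305

f''(x) = 10 - 6*x
Second-derivative test at each critical point:
  f''(-0.0972) = 10.5830 > 0 → local minimum
  f''(3.4305) = -10.5830 < 0 → local maximum

Critical points: x = 5/3 - 2*sqrt(7)/3 ≈ -0.0972 (local minimum); x = 5/3 + 2*sqrt(7)/3 ≈ 3.4305 (local maximum)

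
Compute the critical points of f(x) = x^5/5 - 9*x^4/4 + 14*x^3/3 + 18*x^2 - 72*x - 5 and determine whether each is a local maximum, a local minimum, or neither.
f'(x) = x^4 - 9*x^3 + 14*x^2 + 36*x - 72

Solve f'(x) = 0:
  Factor: x^4 - 9*x^3 + 14*x^2 + 36*x - 72 = (x - 6)*(x - 3)*(x - 2)*(x + 2) = 0.
  ⇒ x = -2, 2, 3, 6

f''(x) = 4*x^3 - 27*x^2 + 28*x + 36
Second-derivative test at each critical point:
  f''(-2) = -160 < 0 → local maximum
  f''(2) = 16 > 0 → local minimum
  f''(3) = -15 < 0 → local maximum
  f''(6) = 96 > 0 → local minimum

Critical points: x = -2 (local maximum); x = 2 (local minimum); x = 3 (local maximum); x = 6 (local minimum)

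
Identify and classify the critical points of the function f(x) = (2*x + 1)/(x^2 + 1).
f'(x) = 2*(-x^2 - x + 1)/(x^4 + 2*x^2 + 1)

Solve f'(x) = 0:
  f'(x) = -2*(x^2 + x - 1)/(x^2 + 1)^2; the denominator is positive wherever f is defined, so f'(x) = 0 ⇔ -2*x^2 - 2*x + 2 = 0.
  Factor: -2*x^2 - 2*x + 2 = -2*(x^2 + x - 1); x^2 + x - 1 = 0 has no rational roots; quadratic formula: x = (-1 ± √5)/2.
  ⇒ x = -sqrt(5)/2 - 1/2 ≈ -1.6180, -1/2 + sqrt(5)/2 ≈ 0.6180

f''(x) = 2*(4*x^2*(2*x + 1) - (6*x + 1)*(x^2 + 1))/(x^2 + 1)^3
Second-derivative test at each critical point:
  f''(-1.6180) = 0.3416 > 0 → local minimum
  f''(0.6180) = -2.3416 < 0 → local maximum

Critical points: x = -sqrt(5)/2 - 1/2 ≈ -1.6180 (local minimum); x = -1/2 + sqrt(5)/2 ≈ 0.6180 (local maximum)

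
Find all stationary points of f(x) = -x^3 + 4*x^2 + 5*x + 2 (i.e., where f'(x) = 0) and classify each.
f'(x) = -3*x^2 + 8*x + 5

Solve f'(x) = 0:
  3*x^2 - 8*x - 5 = 0 has no rational roots; quadratic formula: x = (8 ± √124)/6.
  ⇒ x = 4/3 - sqrt(31)/3 ≈ -0.5226, 4/3 + sqrt(31)/3 ≈ 3.1893

f''(x) = 8 - 6*x
Second-derivative test at each critical point:
  f''(-0.5226) = 11.1355 > 0 → local minimum
  f''(3.1893) = -11.1355 < 0 → local maximum

Critical points: x = 4/3 - sqrt(31)/3 ≈ -0.5226 (local minimum); x = 4/3 + sqrt(31)/3 ≈ 3.1893 (local maximum)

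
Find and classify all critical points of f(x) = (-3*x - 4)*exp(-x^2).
f'(x) = (2*x*(3*x + 4) - 3)*exp(-x^2)

Solve f'(x) = 0:
  f'(x) = (6*x^2 + 8*x - 3)·exp(-x^2) and exp(-x^2) > 0 for every x, so f'(x) = 0 ⇔ 6*x^2 + 8*x - 3 = 0.
  6*x^2 + 8*x - 3 = 0 has no rational roots; quadratic formula: x = (-8 ± √136)/12.
  ⇒ x = -sqrt(34)/6 - 2/3 ≈ -1.6385, -2/3 + sqrt(34)/6 ≈ 0.3052

f''(x) = 2*(-6*x^3 - 8*x^2 + 9*x + 4)*exp(-x^2)
Second-derivative test at each critical point:
  f''(-1.6385) = -0.7959 < 0 → local maximum
  f''(0.3052) = 10.6250 > 0 → local minimum

Critical points: x = -sqrt(34)/6 - 2/3 ≈ -1.6385 (local maximum); x = -2/3 + sqrt(34)/6 ≈ 0.3052 (local minimum)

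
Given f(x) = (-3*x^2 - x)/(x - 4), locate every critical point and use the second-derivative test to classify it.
f'(x) = (-3*x^2 + 24*x + 4)/(x^2 - 8*x + 16)

Solve f'(x) = 0:
  f'(x) = -(3*x^2 - 24*x - 4)/(x - 4)^2; the denominator is positive wherever f is defined, so f'(x) = 0 ⇔ -3*x^2 + 24*x + 4 = 0.
  3*x^2 - 24*x - 4 = 0 has no rational roots; quadratic formula: x = (24 ± √624)/6.
  ⇒ x = 4 - 2*sqrt(39)/3 ≈ -0.1633, 4 + 2*sqrt(39)/3 ≈ 8.1633

f''(x) = -104/(x^3 - 12*x^2 + 48*x - 64)
Second-derivative test at each critical point:
  f''(-0.1633) = 1.4412 > 0 → local minimum
  f''(8.1633) = -1.4412 < 0 → local maximum

Critical points: x = 4 - 2*sqrt(39)/3 ≈ -0.1633 (local minimum); x = 4 + 2*sqrt(39)/3 ≈ 8.1633 (local maximum)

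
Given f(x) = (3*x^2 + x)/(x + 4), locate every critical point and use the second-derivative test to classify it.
f'(x) = (3*x^2 + 24*x + 4)/(x^2 + 8*x + 16)

Solve f'(x) = 0:
  f'(x) = (3*x^2 + 24*x + 4)/(x + 4)^2; the denominator is positive wherever f is defined, so f'(x) = 0 ⇔ 3*x^2 + 24*x + 4 = 0.
  3*x^2 + 24*x + 4 = 0 has no rational roots; quadratic formula: x = (-24 ± √528)/6.
  ⇒ x = -4 - 2*sqrt(33)/3 ≈ -7.8297, -4 + 2*sqrt(33)/3 ≈ -0.1703

f''(x) = 88/(x^3 + 12*x^2 + 48*x + 64)
Second-derivative test at each critical point:
  f''(-7.8297) = -1.5667 < 0 → local maximum
  f''(-0.1703) = 1.5667 > 0 → local minimum

Critical points: x = -4 - 2*sqrt(33)/3 ≈ -7.8297 (local maximum); x = -4 + 2*sqrt(33)/3 ≈ -0.1703 (local minimum)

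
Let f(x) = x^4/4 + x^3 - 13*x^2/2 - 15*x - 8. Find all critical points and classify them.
f'(x) = x^3 + 3*x^2 - 13*x - 15

Solve f'(x) = 0:
  Factor: x^3 + 3*x^2 - 13*x - 15 = (x - 3)*(x + 1)*(x + 5) = 0.
  ⇒ x = -5, -1, 3

f''(x) = 3*x^2 + 6*x - 13
Second-derivative test at each critical point:
  f''(-5) = 32 > 0 → local minimum
  f''(-1) = -16 < 0 → local maximum
  f''(3) = 32 > 0 → local minimum

Critical points: x = -5 (local minimum); x = -1 (local maximum); x = 3 (local minimum)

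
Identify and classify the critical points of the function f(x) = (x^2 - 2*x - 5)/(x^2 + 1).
f'(x) = 2*(x^2 + 6*x - 1)/(x^4 + 2*x^2 + 1)

Solve f'(x) = 0:
  f'(x) = 2*(x^2 + 6*x - 1)/(x^2 + 1)^2; the denominator is positive wherever f is defined, so f'(x) = 0 ⇔ 2*x^2 + 12*x - 2 = 0.
  Factor: 2*x^2 + 12*x - 2 = 2*(x^2 + 6*x - 1); x^2 + 6*x - 1 = 0 has no rational roots; quadratic formula: x = (-6 ± √40)/2.
  ⇒ x = -sqrt(10) - 3 ≈ -6.1623, -3 + sqrt(10) ≈ 0.1623

f''(x) = 4*(-x^3 - 9*x^2 + 3*x + 3)/(x^6 + 3*x^4 + 3*x^2 + 1)
Second-derivative test at each critical point:
  f''(-6.1623) = -0.0083 < 0 → local maximum
  f''(0.1623) = 12.0083 > 0 → local minimum

Critical points: x = -sqrt(10) - 3 ≈ -6.1623 (local maximum); x = -3 + sqrt(10) ≈ 0.1623 (local minimum)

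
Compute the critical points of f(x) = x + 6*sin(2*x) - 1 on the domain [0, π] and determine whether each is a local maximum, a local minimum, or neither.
f'(x) = 12*cos(2*x) + 1

Solve f'(x) = 0 on [0, π]:
  f'(x) = 0 ⇔ cos(2*x) = -1/12, i.e. 2*x = ±arccos(-1/12) + 2nπ; keep the solutions lying in [0, π].
  ⇒ x = acos(-1/12)/2 ≈ 0.8271, pi - acos(-1/12)/2 ≈ 2.3145

f''(x) = -24*sin(2*x)
Second-derivative test at each critical point:
  f''(0.8271) = -23.9165 < 0 → local maximum
  f''(2.3145) = 23.9165 > 0 → local minimum

Critical points: x = acos(-1/12)/2 ≈ 0.8271 (local maximum); x = pi - acos(-1/12)/2 ≈ 2.3145 (local minimum)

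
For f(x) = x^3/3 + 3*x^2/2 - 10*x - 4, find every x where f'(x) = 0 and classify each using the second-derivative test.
f'(x) = x^2 + 3*x - 10

Solve f'(x) = 0:
  Factor: x^2 + 3*x - 10 = (x - 2)*(x + 5) = 0.
  ⇒ x = -5, 2

f''(x) = 2*x + 3
Second-derivative test at each critical point:
  f''(-5) = -7 < 0 → local maximum
  f''(2) = 7 > 0 → local minimum

Critical points: x = -5 (local maximum); x = 2 (local minimum)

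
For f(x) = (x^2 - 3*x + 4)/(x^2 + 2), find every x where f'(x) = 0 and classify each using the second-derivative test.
f'(x) = (3*x^2 - 4*x - 6)/(x^4 + 4*x^2 + 4)

Solve f'(x) = 0:
  f'(x) = (3*x^2 - 4*x - 6)/(x^2 + 2)^2; the denominator is positive wherever f is defined, so f'(x) = 0 ⇔ 3*x^2 - 4*x - 6 = 0.
  3*x^2 - 4*x - 6 = 0 has no rational roots; quadratic formula: x = (4 ± √88)/6.
  ⇒ x = 2/3 - sqrt(22)/3 ≈ -0.8968, 2/3 + sqrt(22)/3 ≈ 2.2301

f''(x) = 2*(-3*x^3 + 6*x^2 + 18*x - 4)/(x^6 + 6*x^4 + 12*x^2 + 8)
Second-derivative test at each critical point:
  f''(-0.8968) = -1.1929 < 0 → local maximum
  f''(2.2301) = 0.1929 > 0 → local minimum

Critical points: x = 2/3 - sqrt(22)/3 ≈ -0.8968 (local maximum); x = 2/3 + sqrt(22)/3 ≈ 2.2301 (local minimum)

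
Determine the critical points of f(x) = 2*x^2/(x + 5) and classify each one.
f'(x) = 2*x*(x + 10)/(x^2 + 10*x + 25)

Solve f'(x) = 0:
  f'(x) = 2*x*(x + 10)/(x + 5)^2; the denominator is positive wherever f is defined, so f'(x) = 0 ⇔ 2*x^2 + 20*x = 0.
  Factor: 2*x^2 + 20*x = 2*x*(x + 10) = 0.
  ⇒ x = -10, 0

f''(x) = 100/(x^3 + 15*x^2 + 75*x + 125)
Second-derivative test at each critical point:
  f''(-10) = -4/5 < 0 → local maximum
  f''(0) = 4/5 > 0 → local minimum

Critical points: x = -10 (local maximum); x = 0 (local minimum)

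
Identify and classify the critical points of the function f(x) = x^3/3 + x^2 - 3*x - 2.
f'(x) = x^2 + 2*x - 3

Solve f'(x) = 0:
  Factor: x^2 + 2*x - 3 = (x - 1)*(x + 3) = 0.
  ⇒ x = -3, 1

f''(x) = 2*x + 2
Second-derivative test at each critical point:
  f''(-3) = -4 < 0 → local maximum
  f''(1) = 4 > 0 → local minimum

Critical points: x = -3 (local maximum); x = 1 (local minimum)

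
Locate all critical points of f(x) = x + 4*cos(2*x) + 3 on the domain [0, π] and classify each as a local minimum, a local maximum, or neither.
f'(x) = 1 - 8*sin(2*x)

Solve f'(x) = 0 on [0, π]:
  f'(x) = 0 ⇔ sin(2*x) = 1/8, i.e. 2*x = arcsin(1/8) + 2nπ or 2*x = π − arcsin(1/8) + 2nπ; keep the solutions lying in [0, π].
  ⇒ x = asin(1/8)/2 ≈ 0.0627, -asin(1/8)/2 + pi/2 ≈ 1.5081

f''(x) = -16*cos(2*x)
Second-derivative test at each critical point:
  f''(0.0627) = -15.8745 < 0 → local maximum
  f''(1.5081) = 15.8745 > 0 → local minimum

Critical points: x = asin(1/8)/2 ≈ 0.0627 (local maximum); x = -asin(1/8)/2 + pi/2 ≈ 1.5081 (local minimum)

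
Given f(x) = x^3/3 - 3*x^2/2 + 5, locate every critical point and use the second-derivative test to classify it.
f'(x) = x*(x - 3)

Solve f'(x) = 0:
  Factor: x^2 - 3*x = x*(x - 3) = 0.
  ⇒ x = 0, 3

f''(x) = 2*x - 3
Second-derivative test at each critical point:
  f''(0) = -3 < 0 → local maximum
  f''(3) = 3 > 0 → local minimum

Critical points: x = 0 (local maximum); x = 3 (local minimum)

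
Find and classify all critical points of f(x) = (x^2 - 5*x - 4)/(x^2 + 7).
f'(x) = (5*x^2 + 22*x - 35)/(x^4 + 14*x^2 + 49)

Solve f'(x) = 0:
  f'(x) = (5*x^2 + 22*x - 35)/(x^2 + 7)^2; the denominator is positive wherever f is defined, so f'(x) = 0 ⇔ 5*x^2 + 22*x - 35 = 0.
  5*x^2 + 22*x - 35 = 0 has no rational roots; quadratic formula: x = (-22 ± √1184)/10.
  ⇒ x = -2*sqrt(74)/5 - 11/5 ≈ -5.6409, -11/5 + 2*sqrt(74)/5 ≈ 1.2409

f''(x) = 2*(-5*x^3 - 33*x^2 + 105*x + 77)/(x^6 + 21*x^4 + 147*x^2 + 343)
Second-derivative test at each critical point:
  f''(-5.6409) = -0.0228 < 0 → local maximum
  f''(1.2409) = 0.4718 > 0 → local minimum

Critical points: x = -2*sqrt(74)/5 - 11/5 ≈ -5.6409 (local maximum); x = -11/5 + 2*sqrt(74)/5 ≈ 1.2409 (local minimum)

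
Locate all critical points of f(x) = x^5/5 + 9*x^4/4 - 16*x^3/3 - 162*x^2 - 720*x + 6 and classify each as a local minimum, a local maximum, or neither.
f'(x) = x^4 + 9*x^3 - 16*x^2 - 324*x - 720

Solve f'(x) = 0:
  Factor: x^4 + 9*x^3 - 16*x^2 - 324*x - 720 = (x - 6)*(x + 4)*(x + 5)*(x + 6) = 0.
  ⇒ x = -6, -5, -4, 6

f''(x) = 4*x^3 + 27*x^2 - 32*x - 324
Second-derivative test at each critical point:
  f''(-6) = -24 < 0 → local maximum
  f''(-5) = 11 > 0 → local minimum
  f''(-4) = -20 < 0 → local maximum
  f''(6) = 1320 > 0 → local minimum

Critical points: x = -6 (local maximum); x = -5 (local minimum); x = -4 (local maximum); x = 6 (local minimum)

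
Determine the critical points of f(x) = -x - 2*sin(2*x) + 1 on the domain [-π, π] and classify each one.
f'(x) = 8*sin(x)^2 - 5

Solve f'(x) = 0 on [-π, π]:
  f'(x) = 0 ⇔ cos(2*x) = -1/4, i.e. 2*x = ±arccos(-1/4) + 2nπ; keep the solutions lying in [-π, π].
  ⇒ x = -pi + acos(-1/4)/2 ≈ -2.2299, -acos(-1/4)/2 ≈ -0.9117, acos(-1/4)/2 ≈ 0.9117, pi - acos(-1/4)/2 ≈ 2.2299

f''(x) = 8*sin(2*x)
Second-derivative test at each critical point:
  f''(-2.2299) = 7.7460 > 0 → local minimum
  f''(-0.9117) = -7.7460 < 0 → local maximum
  f''(0.9117) = 7.7460 > 0 → local minimum
  f''(2.2299) = -7.7460 < 0 → local maximum

Critical points: x = -pi + acos(-1/4)/2 ≈ -2.2299 (local minimum); x = -acos(-1/4)/2 ≈ -0.9117 (local maximum); x = acos(-1/4)/2 ≈ 0.9117 (local minimum); x = pi - acos(-1/4)/2 ≈ 2.2299 (local maximum)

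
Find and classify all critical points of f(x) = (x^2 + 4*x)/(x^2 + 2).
f'(x) = 4*(-x^2 + x + 2)/(x^4 + 4*x^2 + 4)

Solve f'(x) = 0:
  f'(x) = -4*(x - 2)*(x + 1)/(x^2 + 2)^2; the denominator is positive wherever f is defined, so f'(x) = 0 ⇔ -4*x^2 + 4*x + 8 = 0.
  Factor: -4*x^2 + 4*x + 8 = -4*(x - 2)*(x + 1) = 0.
  ⇒ x = -1, 2

f''(x) = 4*(2*x^3 - 3*x^2 - 12*x + 2)/(x^6 + 6*x^4 + 12*x^2 + 8)
Second-derivative test at each critical point:
  f''(-1) = 4/3 > 0 → local minimum
  f''(2) = -1/3 < 0 → local maximum

Critical points: x = -1 (local minimum); x = 2 (local maximum)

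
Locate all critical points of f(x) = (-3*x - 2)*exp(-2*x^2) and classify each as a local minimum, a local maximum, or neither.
f'(x) = (4*x*(3*x + 2) - 3)*exp(-2*x^2)

Solve f'(x) = 0:
  f'(x) = (12*x^2 + 8*x - 3)·exp(-2*x^2) and exp(-2*x^2) > 0 for every x, so f'(x) = 0 ⇔ 12*x^2 + 8*x - 3 = 0.
  12*x^2 + 8*x - 3 = 0 has no rational roots; quadratic formula: x = (-8 ± √208)/24.
  ⇒ x = -sqrt(13)/6 - 1/3 ≈ -0.9343, -1/3 + sqrt(13)/6 ≈ 0.2676

f''(x) = 4*(-12*x^3 - 8*x^2 + 9*x + 2)*exp(-2*x^2)
Second-derivative test at each critical point:
  f''(-0.9343) = -2.5171 < 0 → local maximum
  f''(0.2676) = 12.4979 > 0 → local minimum

Critical points: x = -sqrt(13)/6 - 1/3 ≈ -0.9343 (local maximum); x = -1/3 + sqrt(13)/6 ≈ 0.2676 (local minimum)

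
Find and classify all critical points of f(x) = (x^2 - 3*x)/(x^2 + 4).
f'(x) = (3*x^2 + 8*x - 12)/(x^4 + 8*x^2 + 16)

Solve f'(x) = 0:
  f'(x) = (3*x^2 + 8*x - 12)/(x^2 + 4)^2; the denominator is positive wherever f is defined, so f'(x) = 0 ⇔ 3*x^2 + 8*x - 12 = 0.
  3*x^2 + 8*x - 12 = 0 has no rational roots; quadratic formula: x = (-8 ± √208)/6.
  ⇒ x = -2*sqrt(13)/3 - 4/3 ≈ -3.7370, -4/3 + 2*sqrt(13)/3 ≈ 1.0704

f''(x) = 2*(-3*x^3 - 12*x^2 + 36*x + 16)/(x^6 + 12*x^4 + 48*x^2 + 64)
Second-derivative test at each critical point:
  f''(-3.7370) = -0.0447 < 0 → local maximum
  f''(1.0704) = 0.5447 > 0 → local minimum

Critical points: x = -2*sqrt(13)/3 - 4/3 ≈ -3.7370 (local maximum); x = -4/3 + 2*sqrt(13)/3 ≈ 1.0704 (local minimum)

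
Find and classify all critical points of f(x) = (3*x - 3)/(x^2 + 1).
f'(x) = 3*(x^2 - 2*x*(x - 1) + 1)/(x^2 + 1)^2

Solve f'(x) = 0:
  f'(x) = -3*(x^2 - 2*x - 1)/(x^2 + 1)^2; the denominator is positive wherever f is defined, so f'(x) = 0 ⇔ -3*x^2 + 6*x + 3 = 0.
  Factor: -3*x^2 + 6*x + 3 = -3*(x^2 - 2*x - 1); x^2 - 2*x - 1 = 0 has no rational roots; quadratic formula: x = (2 ± √8)/2.
  ⇒ x = 1 - sqrt(2) ≈ -0.4142, 1 + sqrt(2) ≈ 2.4142

f''(x) = 6*(4*x^2*(x - 1) + (1 - 3*x)*(x^2 + 1))/(x^2 + 1)^3
Second-derivative test at each critical point:
  f''(-0.4142) = 6.1820 > 0 → local minimum
  f''(2.4142) = -0.1820 < 0 → local maximum

Critical points: x = 1 - sqrt(2) ≈ -0.4142 (local minimum); x = 1 + sqrt(2) ≈ 2.4142 (local maximum)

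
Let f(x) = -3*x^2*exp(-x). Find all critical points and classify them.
f'(x) = 3*x*(x - 2)*exp(-x)

Solve f'(x) = 0:
  f'(x) = (3*x^2 - 6*x)·exp(-x) and exp(-x) > 0 for every x, so f'(x) = 0 ⇔ 3*x^2 - 6*x = 0.
  Factor: 3*x^2 - 6*x = 3*x*(x - 2) = 0.
  ⇒ x = 0, 2

f''(x) = 3*(-x^2 + 4*x - 2)*exp(-x)
Second-derivative test at each critical point:
  f''(0) = -6 < 0 → local maximum
  f''(2) = 0.8120 > 0 → local minimum

Critical points: x = 0 (local maximum); x = 2 (local minimum)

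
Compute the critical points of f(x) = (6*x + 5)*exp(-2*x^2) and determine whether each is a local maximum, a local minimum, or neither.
f'(x) = 2*(-2*x*(6*x + 5) + 3)*exp(-2*x^2)

Solve f'(x) = 0:
  f'(x) = (-24*x^2 - 20*x + 6)·exp(-2*x^2) and exp(-2*x^2) > 0 for every x, so f'(x) = 0 ⇔ -24*x^2 - 20*x + 6 = 0.
  Factor: -24*x^2 - 20*x + 6 = -2*(12*x^2 + 10*x - 3); 12*x^2 + 10*x - 3 = 0 has no rational roots; quadratic formula: x = (-10 ± √244)/24.
  ⇒ x = -sqrt(61)/12 - 5/12 ≈ -1.0675, -5/12 + sqrt(61)/12 ≈ 0.2342

f''(x) = 4*(4*x^2*(6*x + 5) - 18*x - 5)*exp(-2*x^2)
Second-derivative test at each critical point:
  f''(-1.0675) = 3.1980 > 0 → local minimum
  f''(0.2342) = -27.9955 < 0 → local maximum

Critical points: x = -sqrt(61)/12 - 5/12 ≈ -1.0675 (local minimum); x = -5/12 + sqrt(61)/12 ≈ 0.2342 (local maximum)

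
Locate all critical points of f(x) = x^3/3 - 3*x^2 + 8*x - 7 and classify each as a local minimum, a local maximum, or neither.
f'(x) = x^2 - 6*x + 8

Solve f'(x) = 0:
  Factor: x^2 - 6*x + 8 = (x - 4)*(x - 2) = 0.
  ⇒ x = 2, 4

f''(x) = 2*x - 6
Second-derivative test at each critical point:
  f''(2) = -2 < 0 → local maximum
  f''(4) = 2 > 0 → local minimum

Critical points: x = 2 (local maximum); x = 4 (local minimum)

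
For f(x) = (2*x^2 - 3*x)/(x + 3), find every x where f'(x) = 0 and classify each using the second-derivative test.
f'(x) = (2*x^2 + 12*x - 9)/(x^2 + 6*x + 9)

Solve f'(x) = 0:
  f'(x) = (2*x^2 + 12*x - 9)/(x + 3)^2; the denominator is positive wherever f is defined, so f'(x) = 0 ⇔ 2*x^2 + 12*x - 9 = 0.
  2*x^2 + 12*x - 9 = 0 has no rational roots; quadratic formula: x = (-12 ± √216)/4.
  ⇒ x = -3*sqrt(6)/2 - 3 ≈ -6.6742, -3 + 3*sqrt(6)/2 ≈ 0.6742

f''(x) = 54/(x^3 + 9*x^2 + 27*x + 27)
Second-derivative test at each critical point:
  f''(-6.6742) = -1.0887 < 0 → local maximum
  f''(0.6742) = 1.0887 > 0 → local minimum

Critical points: x = -3*sqrt(6)/2 - 3 ≈ -6.6742 (local maximum); x = -3 + 3*sqrt(6)/2 ≈ 0.6742 (local minimum)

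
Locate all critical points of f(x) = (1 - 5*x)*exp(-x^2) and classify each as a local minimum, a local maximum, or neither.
f'(x) = (2*x*(5*x - 1) - 5)*exp(-x^2)

Solve f'(x) = 0:
  f'(x) = (10*x^2 - 2*x - 5)·exp(-x^2) and exp(-x^2) > 0 for every x, so f'(x) = 0 ⇔ 10*x^2 - 2*x - 5 = 0.
  10*x^2 - 2*x - 5 = 0 has no rational roots; quadratic formula: x = (2 ± √204)/20.
  ⇒ x = 1/10 - sqrt(51)/10 ≈ -0.6141, 1/10 + sqrt(51)/10 ≈ 0.8141

f''(x) = 2*(2*x^2*(1 - 5*x) + 15*x - 1)*exp(-x^2)
Second-derivative test at each critical point:
  f''(-0.6141) = -9.7952 < 0 → local maximum
  f''(0.8141) = 7.3613 > 0 → local minimum

Critical points: x = 1/10 - sqrt(51)/10 ≈ -0.6141 (local maximum); x = 1/10 + sqrt(51)/10 ≈ 0.8141 (local minimum)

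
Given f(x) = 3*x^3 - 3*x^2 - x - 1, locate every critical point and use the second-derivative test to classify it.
f'(x) = 9*x^2 - 6*x - 1

Solve f'(x) = 0:
  9*x^2 - 6*x - 1 = 0 has no rational roots; quadratic formula: x = (6 ± √72)/18.
  ⇒ x = 1/3 - sqrt(2)/3 ≈ -0.1381, 1/3 + sqrt(2)/3 ≈ 0.8047

f''(x) = 18*x - 6
Second-derivative test at each critical point:
  f''(-0.1381) = -8.4853 < 0 → local maximum
  f''(0.8047) = 8.4853 > 0 → local minimum

Critical points: x = 1/3 - sqrt(2)/3 ≈ -0.1381 (local maximum); x = 1/3 + sqrt(2)/3 ≈ 0.8047 (local minimum)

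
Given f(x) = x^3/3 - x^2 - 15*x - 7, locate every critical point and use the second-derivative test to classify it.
f'(x) = x^2 - 2*x - 15

Solve f'(x) = 0:
  Factor: x^2 - 2*x - 15 = (x - 5)*(x + 3) = 0.
  ⇒ x = -3, 5

f''(x) = 2*x - 2
Second-derivative test at each critical point:
  f''(-3) = -8 < 0 → local maximum
  f''(5) = 8 > 0 → local minimum

Critical points: x = -3 (local maximum); x = 5 (local minimum)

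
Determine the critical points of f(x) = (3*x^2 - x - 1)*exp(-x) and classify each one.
f'(x) = x*(7 - 3*x)*exp(-x)

Solve f'(x) = 0:
  f'(x) = (-3*x^2 + 7*x)·exp(-x) and exp(-x) > 0 for every x, so f'(x) = 0 ⇔ -3*x^2 + 7*x = 0.
  Factor: -3*x^2 + 7*x = -x*(3*x - 7) = 0.
  ⇒ x = 0, 7/3

f''(x) = (3*x^2 - 13*x + 7)*exp(-x)
Second-derivative test at each critical point:
  f''(0) = 7 > 0 → local minimum
  f''(7/3) = -0.6788 < 0 → local maximum

Critical points: x = 0 (local minimum); x = 7/3 (local maximum)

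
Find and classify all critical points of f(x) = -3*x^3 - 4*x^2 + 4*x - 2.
f'(x) = -9*x^2 - 8*x + 4

Solve f'(x) = 0:
  9*x^2 + 8*x - 4 = 0 has no rational roots; quadratic formula: x = (-8 ± √208)/18.
  ⇒ x = -2*sqrt(13)/9 - 4/9 ≈ -1.2457, -4/9 + 2*sqrt(13)/9 ≈ 0.3568

f''(x) = -18*x - 8
Second-derivative test at each critical point:
  f''(-1.2457) = 14.4222 > 0 → local minimum
  f''(0.3568) = -14.4222 < 0 → local maximum

Critical points: x = -2*sqrt(13)/9 - 4/9 ≈ -1.2457 (local minimum); x = -4/9 + 2*sqrt(13)/9 ≈ 0.3568 (local maximum)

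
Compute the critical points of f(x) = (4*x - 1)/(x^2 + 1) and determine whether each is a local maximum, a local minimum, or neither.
f'(x) = 2*(-2*x^2 + x + 2)/(x^4 + 2*x^2 + 1)

Solve f'(x) = 0:
  f'(x) = -2*(2*x^2 - x - 2)/(x^2 + 1)^2; the denominator is positive wherever f is defined, so f'(x) = 0 ⇔ -4*x^2 + 2*x + 4 = 0.
  Factor: -4*x^2 + 2*x + 4 = -2*(2*x^2 - x - 2); 2*x^2 - x - 2 = 0 has no rational roots; quadratic formula: x = (1 ± √17)/4.
  ⇒ x = 1/4 - sqrt(17)/4 ≈ -0.7808, 1/4 + sqrt(17)/4 ≈ 1.2808

f''(x) = 2*(4*x^2*(4*x - 1) + (1 - 12*x)*(x^2 + 1))/(x^2 + 1)^3
Second-derivative test at each critical point:
  f''(-0.7808) = 3.1828 > 0 → local minimum
  f''(1.2808) = -1.1828 < 0 → local maximum

Critical points: x = 1/4 - sqrt(17)/4 ≈ -0.7808 (local minimum); x = 1/4 + sqrt(17)/4 ≈ 1.2808 (local maximum)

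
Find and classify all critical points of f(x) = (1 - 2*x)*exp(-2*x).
f'(x) = 4*(x - 1)*exp(-2*x)

Solve f'(x) = 0:
  f'(x) = (4*x - 4)·exp(-2*x) and exp(-2*x) > 0 for every x, so f'(x) = 0 ⇔ 4*x - 4 = 0.
  Factor: 4*x - 4 = 4*(x - 1) = 0.
  ⇒ x = 1

f''(x) = 4*(3 - 2*x)*exp(-2*x)
Second-derivative test at each critical point:
  f''(1) = 0.5413 > 0 → local minimum

Critical points: x = 1 (local minimum)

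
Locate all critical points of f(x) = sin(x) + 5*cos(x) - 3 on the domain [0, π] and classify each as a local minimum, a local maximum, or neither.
f'(x) = -5*sin(x) + cos(x)

Solve f'(x) = 0 on [0, π]:
  f'(x) = 0 ⇔ cos(x) = 5*sin(x) ⇔ tan(x) = 1/5, i.e. x = arctan(1/5) + nπ; keep the solutions lying in [0, π].
  ⇒ x = atan(1/5) ≈ 0.1974

f''(x) = -sin(x) - 5*cos(x)
Second-derivative test at each critical point:
  f''(0.1974) = -5.0990 < 0 → local maximum

Critical points: x = atan(1/5) ≈ 0.1974 (local maximum)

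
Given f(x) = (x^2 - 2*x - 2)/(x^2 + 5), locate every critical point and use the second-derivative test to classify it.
f'(x) = 2*(x^2 + 7*x - 5)/(x^4 + 10*x^2 + 25)

Solve f'(x) = 0:
  f'(x) = 2*(x^2 + 7*x - 5)/(x^2 + 5)^2; the denominator is positive wherever f is defined, so f'(x) = 0 ⇔ 2*x^2 + 14*x - 10 = 0.
  Factor: 2*x^2 + 14*x - 10 = 2*(x^2 + 7*x - 5); x^2 + 7*x - 5 = 0 has no rational roots; quadratic formula: x = (-7 ± √69)/2.
  ⇒ x = -sqrt(69)/2 - 7/2 ≈ -7.6533, -7/2 + sqrt(69)/2 ≈ 0.6533

f''(x) = 2*(-2*x^3 - 21*x^2 + 30*x + 35)/(x^6 + 15*x^4 + 75*x^2 + 125)
Second-derivative test at each critical point:
  f''(-7.6533) = -0.0041 < 0 → local maximum
  f''(0.6533) = 0.5641 > 0 → local minimum

Critical points: x = -sqrt(69)/2 - 7/2 ≈ -7.6533 (local maximum); x = -7/2 + sqrt(69)/2 ≈ 0.6533 (local minimum)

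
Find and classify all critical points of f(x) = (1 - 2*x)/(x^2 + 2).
f'(x) = 2*(x^2 - x - 2)/(x^4 + 4*x^2 + 4)

Solve f'(x) = 0:
  f'(x) = 2*(x - 2)*(x + 1)/(x^2 + 2)^2; the denominator is positive wherever f is defined, so f'(x) = 0 ⇔ 2*x^2 - 2*x - 4 = 0.
  Factor: 2*x^2 - 2*x - 4 = 2*(x - 2)*(x + 1) = 0.
  ⇒ x = -1, 2

f''(x) = 2*(4*x^2*(1 - 2*x) + (6*x - 1)*(x^2 + 2))/(x^2 + 2)^3
Second-derivative test at each critical point:
  f''(-1) = -2/3 < 0 → local maximum
  f''(2) = 1/6 > 0 → local minimum

Critical points: x = -1 (local maximum); x = 2 (local minimum)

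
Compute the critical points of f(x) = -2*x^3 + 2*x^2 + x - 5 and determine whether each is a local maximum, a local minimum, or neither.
f'(x) = -6*x^2 + 4*x + 1

Solve f'(x) = 0:
  6*x^2 - 4*x - 1 = 0 has no rational roots; quadratic formula: x = (4 ± √40)/12.
  ⇒ x = 1/3 - sqrt(10)/6 ≈ -0.1937, 1/3 + sqrt(10)/6 ≈ 0.8604

f''(x) = 4 - 12*x
Second-derivative test at each critical point:
  f''(-0.1937) = 6.3246 > 0 → local minimum
  f''(0.8604) = -6.3246 < 0 → local maximum

Critical points: x = 1/3 - sqrt(10)/6 ≈ -0.1937 (local minimum); x = 1/3 + sqrt(10)/6 ≈ 0.8604 (local maximum)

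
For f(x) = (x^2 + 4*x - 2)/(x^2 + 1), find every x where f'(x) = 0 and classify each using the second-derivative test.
f'(x) = 2*(-2*x^2 + 3*x + 2)/(x^4 + 2*x^2 + 1)

Solve f'(x) = 0:
  f'(x) = -2*(x - 2)*(2*x + 1)/(x^2 + 1)^2; the denominator is positive wherever f is defined, so f'(x) = 0 ⇔ -4*x^2 + 6*x + 4 = 0.
  Factor: -4*x^2 + 6*x + 4 = -2*(x - 2)*(2*x + 1) = 0.
  ⇒ x = -1/2, 2

f''(x) = 2*(4*x^3 - 9*x^2 - 12*x + 3)/(x^6 + 3*x^4 + 3*x^2 + 1)
Second-derivative test at each critical point:
  f''(-1/2) = 32/5 > 0 → local minimum
  f''(2) = -2/5 < 0 → local maximum

Critical points: x = -1/2 (local minimum); x = 2 (local maximum)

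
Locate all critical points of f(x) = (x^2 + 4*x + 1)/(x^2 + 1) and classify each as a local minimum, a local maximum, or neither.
f'(x) = 4*(1 - x^2)/(x^4 + 2*x^2 + 1)

Solve f'(x) = 0:
  f'(x) = -4*(x - 1)*(x + 1)/(x^2 + 1)^2; the denominator is positive wherever f is defined, so f'(x) = 0 ⇔ 4 - 4*x^2 = 0.
  Factor: 4 - 4*x^2 = -4*(x - 1)*(x + 1) = 0.
  ⇒ x = -1, 1

f''(x) = 8*x*(x^2 - 3)/(x^6 + 3*x^4 + 3*x^2 + 1)
Second-derivative test at each critical point:
  f''(-1) = 2 > 0 → local minimum
  f''(1) = -2 < 0 → local maximum

Critical points: x = -1 (local minimum); x = 1 (local maximum)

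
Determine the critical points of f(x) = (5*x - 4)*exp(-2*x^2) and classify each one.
f'(x) = (-4*x*(5*x - 4) + 5)*exp(-2*x^2)

Solve f'(x) = 0:
  f'(x) = (-20*x^2 + 16*x + 5)·exp(-2*x^2) and exp(-2*x^2) > 0 for every x, so f'(x) = 0 ⇔ -20*x^2 + 16*x + 5 = 0.
  20*x^2 - 16*x - 5 = 0 has no rational roots; quadratic formula: x = (16 ± √656)/40.
  ⇒ x = 2/5 - sqrt(41)/10 ≈ -0.2403, 2/5 + sqrt(41)/10 ≈ 1.0403

f''(x) = 4*(4*x^2*(5*x - 4) - 15*x + 4)*exp(-2*x^2)
Second-derivative test at each critical point:
  f''(-0.2403) = 22.8187 > 0 → local minimum
  f''(1.0403) = -2.9405 < 0 → local maximum

Critical points: x = 2/5 - sqrt(41)/10 ≈ -0.2403 (local minimum); x = 2/5 + sqrt(41)/10 ≈ 1.0403 (local maximum)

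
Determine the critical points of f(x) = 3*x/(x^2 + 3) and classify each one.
f'(x) = 3*(3 - x^2)/(x^4 + 6*x^2 + 9)

Solve f'(x) = 0:
  f'(x) = -3*(x^2 - 3)/(x^2 + 3)^2; the denominator is positive wherever f is defined, so f'(x) = 0 ⇔ 9 - 3*x^2 = 0.
  Factor: 9 - 3*x^2 = -3*(x^2 - 3); x^2 - 3 = 0 has no rational roots; quadratic formula: x = (0 ± √12)/2.
  ⇒ x = -sqrt(3) ≈ -1.7321, sqrt(3) ≈ 1.7321

f''(x) = 6*x*(x^2 - 9)/(x^2 + 3)^3
Second-derivative test at each critical point:
  f''(-1.7321) = 0.2887 > 0 → local minimum
  f''(1.7321) = -0.2887 < 0 → local maximum

Critical points: x = -sqrt(3) ≈ -1.7321 (local minimum); x = sqrt(3) ≈ 1.7321 (local maximum)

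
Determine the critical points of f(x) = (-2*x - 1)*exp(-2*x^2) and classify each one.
f'(x) = 2*(2*x*(2*x + 1) - 1)*exp(-2*x^2)

Solve f'(x) = 0:
  f'(x) = (8*x^2 + 4*x - 2)·exp(-2*x^2) and exp(-2*x^2) > 0 for every x, so f'(x) = 0 ⇔ 8*x^2 + 4*x - 2 = 0.
  Factor: 8*x^2 + 4*x - 2 = 2*(4*x^2 + 2*x - 1); 4*x^2 + 2*x - 1 = 0 has no rational roots; quadratic formula: x = (-2 ± √20)/8.
  ⇒ x = -sqrt(5)/4 - 1/4 ≈ -0.8090, -1/4 + sqrt(5)/4 ≈ 0.3090

f''(x) = 4*(-8*x^3 - 4*x^2 + 6*x + 1)*exp(-2*x^2)
Second-derivative test at each critical point:
  f''(-0.8090) = -2.4157 < 0 → local maximum
  f''(0.3090) = 7.3893 > 0 → local minimum

Critical points: x = -sqrt(5)/4 - 1/4 ≈ -0.8090 (local maximum); x = -1/4 + sqrt(5)/4 ≈ 0.3090 (local minimum)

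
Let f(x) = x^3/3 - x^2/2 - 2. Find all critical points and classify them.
f'(x) = x*(x - 1)

Solve f'(x) = 0:
  Factor: x^2 - x = x*(x - 1) = 0.
  ⇒ x = 0, 1

f''(x) = 2*x - 1
Second-derivative test at each critical point:
  f''(0) = -1 < 0 → local maximum
  f''(1) = 1 > 0 → local minimum

Critical points: x = 0 (local maximum); x = 1 (local minimum)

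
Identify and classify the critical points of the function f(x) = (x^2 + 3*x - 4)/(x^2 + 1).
f'(x) = (-3*x^2 + 10*x + 3)/(x^4 + 2*x^2 + 1)

Solve f'(x) = 0:
  f'(x) = -(3*x^2 - 10*x - 3)/(x^2 + 1)^2; the denominator is positive wherever f is defined, so f'(x) = 0 ⇔ -3*x^2 + 10*x + 3 = 0.
  3*x^2 - 10*x - 3 = 0 has no rational roots; quadratic formula: x = (10 ± √136)/6.
  ⇒ x = 5/3 - sqrt(34)/3 ≈ -0.2770, 5/3 + sqrt(34)/3 ≈ 3.6103

f''(x) = 2*(3*x^3 - 15*x^2 - 9*x + 5)/(x^6 + 3*x^4 + 3*x^2 + 1)
Second-derivative test at each critical point:
  f''(-0.2770) = 10.0592 > 0 → local minimum
  f''(3.6103) = -0.0592 < 0 → local maximum

Critical points: x = 5/3 - sqrt(34)/3 ≈ -0.2770 (local minimum); x = 5/3 + sqrt(34)/3 ≈ 3.6103 (local maximum)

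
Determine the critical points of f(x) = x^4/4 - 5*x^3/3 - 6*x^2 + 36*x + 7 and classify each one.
f'(x) = x^3 - 5*x^2 - 12*x + 36

Solve f'(x) = 0:
  Factor: x^3 - 5*x^2 - 12*x + 36 = (x - 6)*(x - 2)*(x + 3) = 0.
  ⇒ x = -3, 2, 6

f''(x) = 3*x^2 - 10*x - 12
Second-derivative test at each critical point:
  f''(-3) = 45 > 0 → local minimum
  f''(2) = -20 < 0 → local maximum
  f''(6) = 36 > 0 → local minimum

Critical points: x = -3 (local minimum); x = 2 (local maximum); x = 6 (local minimum)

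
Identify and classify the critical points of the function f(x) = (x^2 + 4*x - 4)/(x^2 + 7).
f'(x) = 2*(-2*x^2 + 11*x + 14)/(x^4 + 14*x^2 + 49)

Solve f'(x) = 0:
  f'(x) = -2*(2*x^2 - 11*x - 14)/(x^2 + 7)^2; the denominator is positive wherever f is defined, so f'(x) = 0 ⇔ -4*x^2 + 22*x + 28 = 0.
  Factor: -4*x^2 + 22*x + 28 = -2*(2*x^2 - 11*x - 14); 2*x^2 - 11*x - 14 = 0 has no rational roots; quadratic formula: x = (11 ± √233)/4.
  ⇒ x = 11/4 - sqrt(233)/4 ≈ -1.0661, 11/4 + sqrt(233)/4 ≈ 6.5661

f''(x) = 2*(4*x^3 - 33*x^2 - 84*x + 77)/(x^6 + 21*x^4 + 147*x^2 + 343)
Second-derivative test at each critical point:
  f''(-1.0661) = 0.4611 > 0 → local minimum
  f''(6.5661) = -0.0122 < 0 → local maximum

Critical points: x = 11/4 - sqrt(233)/4 ≈ -1.0661 (local minimum); x = 11/4 + sqrt(233)/4 ≈ 6.5661 (local maximum)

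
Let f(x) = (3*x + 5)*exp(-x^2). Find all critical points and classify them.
f'(x) = (-2*x*(3*x + 5) + 3)*exp(-x^2)

Solve f'(x) = 0:
  f'(x) = (-6*x^2 - 10*x + 3)·exp(-x^2) and exp(-x^2) > 0 for every x, so f'(x) = 0 ⇔ -6*x^2 - 10*x + 3 = 0.
  6*x^2 + 10*x - 3 = 0 has no rational roots; quadratic formula: x = (-10 ± √172)/12.
  ⇒ x = -sqrt(43)/6 - 5/6 ≈ -1.9262, -5/6 + sqrt(43)/6 ≈ 0.2596

f''(x) = 2*(2*x^2*(3*x + 5) - 9*x - 5)*exp(-x^2)
Second-derivative test at each critical point:
  f''(-1.9262) = 0.3209 > 0 → local minimum
  f''(0.2596) = -12.2603 < 0 → local maximum

Critical points: x = -sqrt(43)/6 - 5/6 ≈ -1.9262 (local minimum); x = -5/6 + sqrt(43)/6 ≈ 0.2596 (local maximum)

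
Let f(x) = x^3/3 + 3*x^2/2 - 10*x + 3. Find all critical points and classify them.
f'(x) = x^2 + 3*x - 10

Solve f'(x) = 0:
  Factor: x^2 + 3*x - 10 = (x - 2)*(x + 5) = 0.
  ⇒ x = -5, 2

f''(x) = 2*x + 3
Second-derivative test at each critical point:
  f''(-5) = -7 < 0 → local maximum
  f''(2) = 7 > 0 → local minimum

Critical points: x = -5 (local maximum); x = 2 (local minimum)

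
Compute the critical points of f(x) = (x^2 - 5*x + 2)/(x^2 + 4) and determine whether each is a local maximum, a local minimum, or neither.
f'(x) = (5*x^2 + 4*x - 20)/(x^4 + 8*x^2 + 16)

Solve f'(x) = 0:
  f'(x) = (5*x^2 + 4*x - 20)/(x^2 + 4)^2; the denominator is positive wherever f is defined, so f'(x) = 0 ⇔ 5*x^2 + 4*x - 20 = 0.
  5*x^2 + 4*x - 20 = 0 has no rational roots; quadratic formula: x = (-4 ± √416)/10.
  ⇒ x = -2*sqrt(26)/5 - 2/5 ≈ -2.4396, -2/5 + 2*sqrt(26)/5 ≈ 1.6396

f''(x) = 2*(-5*x^3 - 6*x^2 + 60*x + 8)/(x^6 + 12*x^4 + 48*x^2 + 64)
Second-derivative test at each critical point:
  f''(-2.4396) = -0.2059 < 0 → local maximum
  f''(1.6396) = 0.4559 > 0 → local minimum

Critical points: x = -2*sqrt(26)/5 - 2/5 ≈ -2.4396 (local maximum); x = -2/5 + 2*sqrt(26)/5 ≈ 1.6396 (local minimum)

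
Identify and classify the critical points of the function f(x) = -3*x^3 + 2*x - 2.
f'(x) = 2 - 9*x^2

Solve f'(x) = 0:
  9*x^2 - 2 = 0 has no rational roots; quadratic formula: x = (0 ± √72)/18.
  ⇒ x = -sqrt(2)/3 ≈ -0.4714, sqrt(2)/3 ≈ 0.4714

f''(x) = -18*x
Second-derivative test at each critical point:
  f''(-0.4714) = 8.4853 > 0 → local minimum
  f''(0.4714) = -8.4853 < 0 → local maximum

Critical points: x = -sqrt(2)/3 ≈ -0.4714 (local minimum); x = sqrt(2)/3 ≈ 0.4714 (local maximum)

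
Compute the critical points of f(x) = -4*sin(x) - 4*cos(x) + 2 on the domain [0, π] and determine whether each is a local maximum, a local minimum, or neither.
f'(x) = -4*sqrt(2)*cos(x + pi/4)

Solve f'(x) = 0 on [0, π]:
  f'(x) = 0 ⇔ -4*cos(x) = -4*sin(x) ⇔ tan(x) = 1, i.e. x = arctan(1) + nπ; keep the solutions lying in [0, π].
  ⇒ x = pi/4 ≈ 0.7854

f''(x) = 4*sqrt(2)*sin(x + pi/4)
Second-derivative test at each critical point:
  f''(0.7854) = 5.6569 > 0 → local minimum

Critical points: x = pi/4 ≈ 0.7854 (local minimum)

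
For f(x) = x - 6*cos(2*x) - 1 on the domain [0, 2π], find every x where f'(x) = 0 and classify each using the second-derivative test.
f'(x) = 12*sin(2*x) + 1

Solve f'(x) = 0 on [0, 2π]:
  f'(x) = 0 ⇔ sin(2*x) = -1/12, i.e. 2*x = arcsin(-1/12) + 2nπ or 2*x = π − arcsin(-1/12) + 2nπ; keep the solutions lying in [0, 2π].
  ⇒ x = asin(1/12)/2 + pi/2 ≈ 1.6125, pi - asin(1/12)/2 ≈ 3.0999, asin(1/12)/2 + 3*pi/2 ≈ 4.7541, -asin(1/12)/2 + 2*pi ≈ 6.2415

f''(x) = 24*cos(2*x)
Second-derivative test at each critical point:
  f''(1.6125) = -23.9165 < 0 → local maximum
  f''(3.0999) = 23.9165 > 0 → local minimum
  f''(4.7541) = -23.9165 < 0 → local maximum
  f''(6.2415) = 23.9165 > 0 → local minimum

Critical points: x = asin(1/12)/2 + pi/2 ≈ 1.6125 (local maximum); x = pi - asin(1/12)/2 ≈ 3.0999 (local minimum); x = asin(1/12)/2 + 3*pi/2 ≈ 4.7541 (local maximum); x = -asin(1/12)/2 + 2*pi ≈ 6.2415 (local minimum)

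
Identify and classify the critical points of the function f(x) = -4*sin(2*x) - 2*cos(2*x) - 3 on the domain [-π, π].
f'(x) = 4*sin(2*x) - 8*cos(2*x)

Solve f'(x) = 0 on [-π, π]:
  f'(x) = 0 ⇔ -4*cos(2*x) = -2*sin(2*x) ⇔ tan(2*x) = 2, i.e. 2*x = arctan(2) + nπ; keep the solutions lying in [-π, π].
  ⇒ x = -pi + atan(2)/2 ≈ -2.5880, -pi/2 + atan(2)/2 ≈ -1.0172, atan(2)/2 ≈ 0.5536, atan(2)/2 + pi/2 ≈ 2.1244

f''(x) = 16*sin(2*x) + 8*cos(2*x)
Second-derivative test at each critical point:
  f''(-2.5880) = 17.8885 > 0 → local minimum
  f''(-1.0172) = -17.8885 < 0 → local maximum
  f''(0.5536) = 17.8885 > 0 → local minimum
  f''(2.1244) = -17.8885 < 0 → local maximum

Critical points: x = -pi + atan(2)/2 ≈ -2.5880 (local minimum); x = -pi/2 + atan(2)/2 ≈ -1.0172 (local maximum); x = atan(2)/2 ≈ 0.5536 (local minimum); x = atan(2)/2 + pi/2 ≈ 2.1244 (local maximum)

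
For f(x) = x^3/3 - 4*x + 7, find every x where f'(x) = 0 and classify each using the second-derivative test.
f'(x) = x^2 - 4

Solve f'(x) = 0:
  Factor: x^2 - 4 = (x - 2)*(x + 2) = 0.
  ⇒ x = -2, 2

f''(x) = 2*x
Second-derivative test at each critical point:
  f''(-2) = -4 < 0 → local maximum
  f''(2) = 4 > 0 → local minimum

Critical points: x = -2 (local maximum); x = 2 (local minimum)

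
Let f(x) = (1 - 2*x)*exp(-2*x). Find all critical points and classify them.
f'(x) = 4*(x - 1)*exp(-2*x)

Solve f'(x) = 0:
  f'(x) = (4*x - 4)·exp(-2*x) and exp(-2*x) > 0 for every x, so f'(x) = 0 ⇔ 4*x - 4 = 0.
  Factor: 4*x - 4 = 4*(x - 1) = 0.
  ⇒ x = 1

f''(x) = 4*(3 - 2*x)*exp(-2*x)
Second-derivative test at each critical point:
  f''(1) = 0.5413 > 0 → local minimum

Critical points: x = 1 (local minimum)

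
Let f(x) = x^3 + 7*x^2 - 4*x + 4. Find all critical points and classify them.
f'(x) = 3*x^2 + 14*x - 4

Solve f'(x) = 0:
  3*x^2 + 14*x - 4 = 0 has no rational roots; quadratic formula: x = (-14 ± √244)/6.
  ⇒ x = -sqrt(61)/3 - 7/3 ≈ -4.9367, -7/3 + sqrt(61)/3 ≈ 0.2701

f''(x) = 6*x + 14
Second-derivative test at each critical point:
  f''(-4.9367) = -15.6205 < 0 → local maximum
  f''(0.2701) = 15.6205 > 0 → local minimum

Critical points: x = -sqrt(61)/3 - 7/3 ≈ -4.9367 (local maximum); x = -7/3 + sqrt(61)/3 ≈ 0.2701 (local minimum)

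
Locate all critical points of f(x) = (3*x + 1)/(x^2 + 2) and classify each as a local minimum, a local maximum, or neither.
f'(x) = (-3*x^2 - 2*x + 6)/(x^4 + 4*x^2 + 4)

Solve f'(x) = 0:
  f'(x) = -(3*x^2 + 2*x - 6)/(x^2 + 2)^2; the denominator is positive wherever f is defined, so f'(x) = 0 ⇔ -3*x^2 - 2*x + 6 = 0.
  3*x^2 + 2*x - 6 = 0 has no rational roots; quadratic formula: x = (-2 ± √76)/6.
  ⇒ x = -sqrt(19)/3 - 1/3 ≈ -1.7863, -1/3 + sqrt(19)/3 ≈ 1.1196

f''(x) = 2*(4*x^2*(3*x + 1) - (9*x + 1)*(x^2 + 2))/(x^2 + 2)^3
Second-derivative test at each critical point:
  f''(-1.7863) = 0.3235 > 0 → local minimum
  f''(1.1196) = -0.8235 < 0 → local maximum

Critical points: x = -sqrt(19)/3 - 1/3 ≈ -1.7863 (local minimum); x = -1/3 + sqrt(19)/3 ≈ 1.1196 (local maximum)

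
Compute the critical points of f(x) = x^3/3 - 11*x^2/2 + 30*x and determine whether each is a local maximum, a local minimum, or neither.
f'(x) = x^2 - 11*x + 30

Solve f'(x) = 0:
  Factor: x^2 - 11*x + 30 = (x - 6)*(x - 5) = 0.
  ⇒ x = 5, 6

f''(x) = 2*x - 11
Second-derivative test at each critical point:
  f''(5) = -1 < 0 → local maximum
  f''(6) = 1 > 0 → local minimum

Critical points: x = 5 (local maximum); x = 6 (local minimum)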